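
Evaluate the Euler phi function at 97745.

Factor: 97745 = 5 · 113 · 173.
φ(97745) = (5−1) · (113−1) · (173−1) = 4 · 112 · 172 = 77056.

77056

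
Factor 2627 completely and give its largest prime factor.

2627 = 37 · 71
71 is prime.
So 2627 = 37 · 71; the largest prime factor is 71.

71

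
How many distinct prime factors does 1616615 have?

6

1616615 = 5 · 323323
323323 = 7 · 46189
46189 = 11 · 4199
4199 = 13 · 323
323 = 17 · 19
1616615 = 5 · 7 · 11 · 13 · 17 · 19, which has 6 distinct prime factors.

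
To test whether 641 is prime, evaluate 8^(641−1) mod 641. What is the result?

8^1 ≡ 8 (mod 641)
8^2 ≡ 8^2 = 64 ≡ 64 (mod 641)
8^4 ≡ 64^2 = 4096 ≡ 250 (mod 641)
8^8 ≡ 250^2 = 62500 ≡ 323 (mod 641)
8^16 ≡ 323^2 = 104329 ≡ 487 (mod 641)
8^32 ≡ 487^2 = 237169 ≡ 640 (mod 641)
8^64 ≡ 640^2 = 409600 ≡ 1 (mod 641)
8^128 ≡ 1^2 = 1 ≡ 1 (mod 641)
8^256 ≡ 1^2 = 1 ≡ 1 (mod 641)
8^512 ≡ 1^2 = 1 ≡ 1 (mod 641)
640 = 512 + 128 in binary powers of 2.
So 8^640 ≡ 1 · 1 ≡ 1 (mod 641).
Since the result is 1, base 8 gives no evidence that 641 is composite.

1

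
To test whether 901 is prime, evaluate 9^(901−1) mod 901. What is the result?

9^1 ≡ 9 (mod 901)
9^2 ≡ 9^2 = 81 ≡ 81 (mod 901)
9^4 ≡ 81^2 = 6561 ≡ 254 (mod 901)
9^8 ≡ 254^2 = 64516 ≡ 545 (mod 901)
9^16 ≡ 545^2 = 297025 ≡ 596 (mod 901)
9^32 ≡ 596^2 = 355216 ≡ 222 (mod 901)
9^64 ≡ 222^2 = 49284 ≡ 630 (mod 901)
9^128 ≡ 630^2 = 396900 ≡ 460 (mod 901)
9^256 ≡ 460^2 = 211600 ≡ 766 (mod 901)
9^512 ≡ 766^2 = 586756 ≡ 205 (mod 901)
900 = 512 + 256 + 128 + 4 in binary powers of 2.
So 9^900 ≡ 205 · 766 · 460 · 254 ≡ 543 (mod 901).
Since 543 ≠ 1, base 9 is a Fermat witness: 901 is composite.

543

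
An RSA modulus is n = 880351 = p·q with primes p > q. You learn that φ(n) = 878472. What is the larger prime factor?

997

φ(n) = (p−1)(q−1) = n − (p+q) + 1, so p + q = 880351 − 878472 + 1 = 1880.
p and q are the roots of t² − 1880t + 880351 = 0.
Discriminant: 1880² − 4·880351 = 3534400 − 3521404 = 12996; √12996 = 114.
q = (1880 − 114)/2 = 883, p = (1880 + 114)/2 = 997.
Check: 883 · 997 = 880351.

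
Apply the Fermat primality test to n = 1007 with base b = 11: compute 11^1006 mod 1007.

334

11^1 ≡ 11 (mod 1007)
11^2 ≡ 11^2 = 121 ≡ 121 (mod 1007)
11^4 ≡ 121^2 = 14641 ≡ 543 (mod 1007)
11^8 ≡ 543^2 = 294849 ≡ 805 (mod 1007)
11^16 ≡ 805^2 = 648025 ≡ 524 (mod 1007)
11^32 ≡ 524^2 = 274576 ≡ 672 (mod 1007)
11^64 ≡ 672^2 = 451584 ≡ 448 (mod 1007)
11^128 ≡ 448^2 = 200704 ≡ 311 (mod 1007)
11^256 ≡ 311^2 = 96721 ≡ 49 (mod 1007)
11^512 ≡ 49^2 = 2401 ≡ 387 (mod 1007)
1006 = 512 + 256 + 128 + 64 + 32 + 8 + 4 + 2 in binary powers of 2.
So 11^1006 ≡ 387 · 49 · 311 · 448 · 672 · 805 · 543 · 121 ≡ 334 (mod 1007).
Since 334 ≠ 1, base 11 is a Fermat witness: 1007 is composite.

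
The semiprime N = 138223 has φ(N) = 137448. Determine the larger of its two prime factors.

499

φ(n) = (p−1)(q−1) = n − (p+q) + 1, so p + q = 138223 − 137448 + 1 = 776.
p and q are the roots of t² − 776t + 138223 = 0.
Discriminant: 776² − 4·138223 = 602176 − 552892 = 49284; √49284 = 222.
q = (776 − 222)/2 = 277, p = (776 + 222)/2 = 499.
Check: 277 · 499 = 138223.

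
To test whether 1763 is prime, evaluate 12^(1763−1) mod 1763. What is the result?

1743

12^1 ≡ 12 (mod 1763)
12^2 ≡ 12^2 = 144 ≡ 144 (mod 1763)
12^4 ≡ 144^2 = 20736 ≡ 1343 (mod 1763)
12^8 ≡ 1343^2 = 1803649 ≡ 100 (mod 1763)
12^16 ≡ 100^2 = 10000 ≡ 1185 (mod 1763)
12^32 ≡ 1185^2 = 1404225 ≡ 877 (mod 1763)
12^64 ≡ 877^2 = 769129 ≡ 461 (mod 1763)
12^128 ≡ 461^2 = 212521 ≡ 961 (mod 1763)
12^256 ≡ 961^2 = 923521 ≡ 1472 (mod 1763)
12^512 ≡ 1472^2 = 2166784 ≡ 57 (mod 1763)
12^1024 ≡ 57^2 = 3249 ≡ 1486 (mod 1763)
1762 = 1024 + 512 + 128 + 64 + 32 + 2 in binary powers of 2.
So 12^1762 ≡ 1486 · 57 · 961 · 461 · 877 · 144 ≡ 1743 (mod 1763).
Since 1743 ≠ 1, base 12 is a Fermat witness: 1763 is composite.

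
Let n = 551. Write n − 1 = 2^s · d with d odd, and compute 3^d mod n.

551 − 1 = 550 = 2^1 · 275, so d = 275.
3^1 ≡ 3 (mod 551)
3^2 ≡ 3^2 = 9 ≡ 9 (mod 551)
3^4 ≡ 9^2 = 81 ≡ 81 (mod 551)
3^8 ≡ 81^2 = 6561 ≡ 500 (mod 551)
3^16 ≡ 500^2 = 250000 ≡ 397 (mod 551)
3^32 ≡ 397^2 = 157609 ≡ 23 (mod 551)
3^64 ≡ 23^2 = 529 ≡ 529 (mod 551)
3^128 ≡ 529^2 = 279841 ≡ 484 (mod 551)
3^256 ≡ 484^2 = 234256 ≡ 81 (mod 551)
275 = 256 + 16 + 2 + 1 in binary powers of 2.
So 3^275 ≡ 81 · 397 · 9 · 3 ≡ 414 (mod 551).
Squaring chain: 414; never reaches −1, so base 3 is a Miller–Rabin witness that 551 is composite.

414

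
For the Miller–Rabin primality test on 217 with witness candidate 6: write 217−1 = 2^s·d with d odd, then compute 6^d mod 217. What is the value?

217 − 1 = 216 = 2^3 · 27, so d = 27.
6^1 ≡ 6 (mod 217)
6^2 ≡ 6^2 = 36 ≡ 36 (mod 217)
6^4 ≡ 36^2 = 1296 ≡ 211 (mod 217)
6^8 ≡ 211^2 = 44521 ≡ 36 (mod 217)
6^16 ≡ 36^2 = 1296 ≡ 211 (mod 217)
27 = 16 + 8 + 2 + 1 in binary powers of 2.
So 6^27 ≡ 211 · 36 · 36 · 6 ≡ 216 (mod 217).
Since 6^d ≡ 216 (mod 217), base 6 does not prove 217 composite.

216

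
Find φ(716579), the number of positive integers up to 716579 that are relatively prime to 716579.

Factor: 716579 = 37 · 107 · 181.
φ(716579) = (37−1) · (107−1) · (181−1) = 36 · 106 · 180 = 686880.

686880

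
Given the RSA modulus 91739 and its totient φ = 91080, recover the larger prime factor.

461

φ(n) = (p−1)(q−1) = n − (p+q) + 1, so p + q = 91739 − 91080 + 1 = 660.
p and q are the roots of t² − 660t + 91739 = 0.
Discriminant: 660² − 4·91739 = 435600 − 366956 = 68644; √68644 = 262.
q = (660 − 262)/2 = 199, p = (660 + 262)/2 = 461.
Check: 199 · 461 = 91739.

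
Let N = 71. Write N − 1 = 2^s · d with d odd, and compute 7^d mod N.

71 − 1 = 70 = 2^1 · 35, so d = 35.
7^1 ≡ 7 (mod 71)
7^2 ≡ 7^2 = 49 ≡ 49 (mod 71)
7^4 ≡ 49^2 = 2401 ≡ 58 (mod 71)
7^8 ≡ 58^2 = 3364 ≡ 27 (mod 71)
7^16 ≡ 27^2 = 729 ≡ 19 (mod 71)
7^32 ≡ 19^2 = 361 ≡ 6 (mod 71)
35 = 32 + 2 + 1 in binary powers of 2.
So 7^35 ≡ 6 · 49 · 7 ≡ 70 (mod 71).
Since 7^d ≡ 70 (mod 71), base 7 does not prove 71 composite.

70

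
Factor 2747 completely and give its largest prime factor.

67

2747 = 41 · 67
67 is prime.
So 2747 = 41 · 67; the largest prime factor is 67.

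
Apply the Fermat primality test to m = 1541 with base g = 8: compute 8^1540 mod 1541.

8^1 ≡ 8 (mod 1541)
8^2 ≡ 8^2 = 64 ≡ 64 (mod 1541)
8^4 ≡ 64^2 = 4096 ≡ 1014 (mod 1541)
8^8 ≡ 1014^2 = 1028196 ≡ 349 (mod 1541)
8^16 ≡ 349^2 = 121801 ≡ 62 (mod 1541)
8^32 ≡ 62^2 = 3844 ≡ 762 (mod 1541)
8^64 ≡ 762^2 = 580644 ≡ 1228 (mod 1541)
8^128 ≡ 1228^2 = 1507984 ≡ 886 (mod 1541)
8^256 ≡ 886^2 = 784996 ≡ 627 (mod 1541)
8^512 ≡ 627^2 = 393129 ≡ 174 (mod 1541)
8^1024 ≡ 174^2 = 30276 ≡ 997 (mod 1541)
1540 = 1024 + 512 + 4 in binary powers of 2.
So 8^1540 ≡ 997 · 174 · 1014 ≡ 1 (mod 1541).
Since the result is 1, base 8 gives no evidence that 1541 is composite.

1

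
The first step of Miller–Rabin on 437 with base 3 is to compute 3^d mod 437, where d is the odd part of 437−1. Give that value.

307

437 − 1 = 436 = 2^2 · 109, so d = 109.
3^1 ≡ 3 (mod 437)
3^2 ≡ 3^2 = 9 ≡ 9 (mod 437)
3^4 ≡ 9^2 = 81 ≡ 81 (mod 437)
3^8 ≡ 81^2 = 6561 ≡ 6 (mod 437)
3^16 ≡ 6^2 = 36 ≡ 36 (mod 437)
3^32 ≡ 36^2 = 1296 ≡ 422 (mod 437)
3^64 ≡ 422^2 = 178084 ≡ 225 (mod 437)
109 = 64 + 32 + 8 + 4 + 1 in binary powers of 2.
So 3^109 ≡ 225 · 422 · 6 · 81 · 3 ≡ 307 (mod 437).
Squaring chain: 307 → 294; never reaches −1, so base 3 is a Miller–Rabin witness that 437 is composite.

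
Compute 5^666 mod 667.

169

5^1 ≡ 5 (mod 667)
5^2 ≡ 5^2 = 25 ≡ 25 (mod 667)
5^4 ≡ 25^2 = 625 ≡ 625 (mod 667)
5^8 ≡ 625^2 = 390625 ≡ 430 (mod 667)
5^16 ≡ 430^2 = 184900 ≡ 141 (mod 667)
5^32 ≡ 141^2 = 19881 ≡ 538 (mod 667)
5^64 ≡ 538^2 = 289444 ≡ 633 (mod 667)
5^128 ≡ 633^2 = 400689 ≡ 489 (mod 667)
5^256 ≡ 489^2 = 239121 ≡ 335 (mod 667)
5^512 ≡ 335^2 = 112225 ≡ 169 (mod 667)
666 = 512 + 128 + 16 + 8 + 2 in binary powers of 2.
So 5^666 ≡ 169 · 489 · 141 · 430 · 25 ≡ 169 (mod 667).
Since 169 ≠ 1, base 5 is a Fermat witness: 667 is composite.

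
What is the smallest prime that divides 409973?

409973 is odd.
Digit sum 32, not divisible by 3.
Ends in 3: not divisible by 5.
7: 409973 = 7·58567 + 4
11: 409973 = 11·37270 + 3
13: 409973 = 13·31536 + 5
17: 409973 = 17·24116 + 1
19: 409973 = 19·21577 + 10
23: 409973 = 23·17824 + 21
29: 409973 = 29·14137

29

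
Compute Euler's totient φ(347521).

332592

Factor: 347521 = 53 · 79 · 83.
φ(347521) = (53−1) · (79−1) · (83−1) = 52 · 78 · 82 = 332592.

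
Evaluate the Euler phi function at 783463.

748440

Factor: 783463 = 31 · 127 · 199.
φ(783463) = (31−1) · (127−1) · (199−1) = 30 · 126 · 198 = 748440.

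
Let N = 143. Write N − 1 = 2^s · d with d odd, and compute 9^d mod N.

143 − 1 = 142 = 2^1 · 71, so d = 71.
9^1 ≡ 9 (mod 143)
9^2 ≡ 9^2 = 81 ≡ 81 (mod 143)
9^4 ≡ 81^2 = 6561 ≡ 126 (mod 143)
9^8 ≡ 126^2 = 15876 ≡ 3 (mod 143)
9^16 ≡ 3^2 = 9 ≡ 9 (mod 143)
9^32 ≡ 9^2 = 81 ≡ 81 (mod 143)
9^64 ≡ 81^2 = 6561 ≡ 126 (mod 143)
71 = 64 + 4 + 2 + 1 in binary powers of 2.
So 9^71 ≡ 126 · 126 · 81 · 9 ≡ 42 (mod 143).
Squaring chain: 42; never reaches −1, so base 9 is a Miller–Rabin witness that 143 is composite.

42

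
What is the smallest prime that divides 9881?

41

9881 is odd.
Digit sum 26, not divisible by 3.
Ends in 1: not divisible by 5.
7: 9881 = 7·1411 + 4
11: 9881 = 11·898 + 3
13: 9881 = 13·760 + 1
17: 9881 = 17·581 + 4
19: 9881 = 19·520 + 1
23: 9881 = 23·429 + 14
29: 9881 = 29·340 + 21
31: 9881 = 31·318 + 23
37: 9881 = 37·267 + 2
41: 9881 = 41·241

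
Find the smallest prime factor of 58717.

71

58717 is odd.
Digit sum 28, not divisible by 3.
Ends in 7: not divisible by 5.
7: 58717 = 7·8388 + 1
11: 58717 = 11·5337 + 10
13: 58717 = 13·4516 + 9
17: 58717 = 17·3453 + 16
19: 58717 = 19·3090 + 7
23: 58717 = 23·2552 + 21
29: 58717 = 29·2024 + 21
31: 58717 = 31·1894 + 3
37: 58717 = 37·1586 + 35
41: 58717 = 41·1432 + 5
43: 58717 = 43·1365 + 22
47: 58717 = 47·1249 + 14
53: 58717 = 53·1107 + 46
59: 58717 = 59·995 + 12
61: 58717 = 61·962 + 35
67: 58717 = 67·876 + 25
71: 58717 = 71·827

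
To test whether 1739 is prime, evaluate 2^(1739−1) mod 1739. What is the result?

2^1 ≡ 2 (mod 1739)
2^2 ≡ 2^2 = 4 ≡ 4 (mod 1739)
2^4 ≡ 4^2 = 16 ≡ 16 (mod 1739)
2^8 ≡ 16^2 = 256 ≡ 256 (mod 1739)
2^16 ≡ 256^2 = 65536 ≡ 1193 (mod 1739)
2^32 ≡ 1193^2 = 1423249 ≡ 747 (mod 1739)
2^64 ≡ 747^2 = 558009 ≡ 1529 (mod 1739)
2^128 ≡ 1529^2 = 2337841 ≡ 625 (mod 1739)
2^256 ≡ 625^2 = 390625 ≡ 1089 (mod 1739)
2^512 ≡ 1089^2 = 1185921 ≡ 1662 (mod 1739)
2^1024 ≡ 1662^2 = 2762244 ≡ 712 (mod 1739)
1738 = 1024 + 512 + 128 + 64 + 8 + 2 in binary powers of 2.
So 2^1738 ≡ 712 · 1662 · 625 · 1529 · 256 · 4 ≡ 1283 (mod 1739).
Since 1283 ≠ 1, base 2 is a Fermat witness: 1739 is composite.

1283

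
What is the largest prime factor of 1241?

73

1241 = 17 · 73
73 is prime.
So 1241 = 17 · 73; the largest prime factor is 73.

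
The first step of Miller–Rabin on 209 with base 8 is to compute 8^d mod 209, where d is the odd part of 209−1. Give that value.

160

209 − 1 = 208 = 2^4 · 13, so d = 13.
8^1 ≡ 8 (mod 209)
8^2 ≡ 8^2 = 64 ≡ 64 (mod 209)
8^4 ≡ 64^2 = 4096 ≡ 125 (mod 209)
8^8 ≡ 125^2 = 15625 ≡ 159 (mod 209)
13 = 8 + 4 + 1 in binary powers of 2.
So 8^13 ≡ 159 · 125 · 8 ≡ 160 (mod 209).
Squaring chain: 160 → 102 → 163 → 26; never reaches −1, so base 8 is a Miller–Rabin witness that 209 is composite.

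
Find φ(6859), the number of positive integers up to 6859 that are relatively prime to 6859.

6498

Factor: 6859 = 19^3.
φ(6859) = 19^2·(19−1) = 6498.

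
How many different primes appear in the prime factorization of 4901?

4901 = 13^2 · 29
4901 = 13^2 · 29, which has 2 distinct prime factors.

2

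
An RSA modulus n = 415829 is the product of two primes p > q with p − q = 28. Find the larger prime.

659

Since p = q + 28, we have 415829 = q(q + 28), so q² + 28q − 415829 = 0.
Discriminant: 28² + 4·415829 = 784 + 1663316 = 1664100; √1664100 = 1290.
q = (−28 + 1290)/2 = 631, and p = q + 28 = 659.
Check: 631 · 659 = 415829.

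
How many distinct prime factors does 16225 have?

16225 = 5^2 · 649
649 = 11 · 59
16225 = 5^2 · 11 · 59, which has 3 distinct prime factors.

3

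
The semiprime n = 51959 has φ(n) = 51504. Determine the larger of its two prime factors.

233

φ(n) = (p−1)(q−1) = n − (p+q) + 1, so p + q = 51959 − 51504 + 1 = 456.
p and q are the roots of t² − 456t + 51959 = 0.
Discriminant: 456² − 4·51959 = 207936 − 207836 = 100; √100 = 10.
q = (456 − 10)/2 = 223, p = (456 + 10)/2 = 233.
Check: 223 · 233 = 51959.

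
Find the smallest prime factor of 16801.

53

16801 is odd.
Digit sum 16, not divisible by 3.
Ends in 1: not divisible by 5.
7: 16801 = 7·2400 + 1
11: 16801 = 11·1527 + 4
13: 16801 = 13·1292 + 5
17: 16801 = 17·988 + 5
19: 16801 = 19·884 + 5
23: 16801 = 23·730 + 11
29: 16801 = 29·579 + 10
31: 16801 = 31·541 + 30
37: 16801 = 37·454 + 3
41: 16801 = 41·409 + 32
43: 16801 = 43·390 + 31
47: 16801 = 47·357 + 22
53: 16801 = 53·317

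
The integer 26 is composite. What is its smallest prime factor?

26 is even: 2 divides it.

2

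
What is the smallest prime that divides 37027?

61

37027 is odd.
Digit sum 19, not divisible by 3.
Ends in 7: not divisible by 5.
7: 37027 = 7·5289 + 4
11: 37027 = 11·3366 + 1
13: 37027 = 13·2848 + 3
17: 37027 = 17·2178 + 1
19: 37027 = 19·1948 + 15
23: 37027 = 23·1609 + 20
29: 37027 = 29·1276 + 23
31: 37027 = 31·1194 + 13
37: 37027 = 37·1000 + 27
41: 37027 = 41·903 + 4
43: 37027 = 43·861 + 4
47: 37027 = 47·787 + 38
53: 37027 = 53·698 + 33
59: 37027 = 59·627 + 34
61: 37027 = 61·607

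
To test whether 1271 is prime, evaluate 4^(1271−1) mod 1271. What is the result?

4^1 ≡ 4 (mod 1271)
4^2 ≡ 4^2 = 16 ≡ 16 (mod 1271)
4^4 ≡ 16^2 = 256 ≡ 256 (mod 1271)
4^8 ≡ 256^2 = 65536 ≡ 715 (mod 1271)
4^16 ≡ 715^2 = 511225 ≡ 283 (mod 1271)
4^32 ≡ 283^2 = 80089 ≡ 16 (mod 1271)
4^64 ≡ 16^2 = 256 ≡ 256 (mod 1271)
4^128 ≡ 256^2 = 65536 ≡ 715 (mod 1271)
4^256 ≡ 715^2 = 511225 ≡ 283 (mod 1271)
4^512 ≡ 283^2 = 80089 ≡ 16 (mod 1271)
4^1024 ≡ 16^2 = 256 ≡ 256 (mod 1271)
1270 = 1024 + 128 + 64 + 32 + 16 + 4 + 2 in binary powers of 2.
So 4^1270 ≡ 256 · 715 · 256 · 16 · 283 · 256 · 16 ≡ 1 (mod 1271).
Since the result is 1, base 4 gives no evidence that 1271 is composite.

1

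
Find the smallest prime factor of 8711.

31

8711 is odd.
Digit sum 17, not divisible by 3.
Ends in 1: not divisible by 5.
7: 8711 = 7·1244 + 3
11: 8711 = 11·791 + 10
13: 8711 = 13·670 + 1
17: 8711 = 17·512 + 7
19: 8711 = 19·458 + 9
23: 8711 = 23·378 + 17
29: 8711 = 29·300 + 11
31: 8711 = 31·281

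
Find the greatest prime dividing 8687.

73

8687 = 7 · 1241
1241 = 17 · 73
73 is prime.
So 8687 = 7 · 17 · 73; the largest prime factor is 73.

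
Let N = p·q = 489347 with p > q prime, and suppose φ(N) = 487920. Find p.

857

φ(n) = (p−1)(q−1) = n − (p+q) + 1, so p + q = 489347 − 487920 + 1 = 1428.
p and q are the roots of t² − 1428t + 489347 = 0.
Discriminant: 1428² − 4·489347 = 2039184 − 1957388 = 81796; √81796 = 286.
q = (1428 − 286)/2 = 571, p = (1428 + 286)/2 = 857.
Check: 571 · 857 = 489347.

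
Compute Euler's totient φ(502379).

Factor: 502379 = 19 · 137 · 193.
φ(502379) = (19−1) · (137−1) · (193−1) = 18 · 136 · 192 = 470016.

470016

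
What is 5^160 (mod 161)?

100

5^1 ≡ 5 (mod 161)
5^2 ≡ 5^2 = 25 ≡ 25 (mod 161)
5^4 ≡ 25^2 = 625 ≡ 142 (mod 161)
5^8 ≡ 142^2 = 20164 ≡ 39 (mod 161)
5^16 ≡ 39^2 = 1521 ≡ 72 (mod 161)
5^32 ≡ 72^2 = 5184 ≡ 32 (mod 161)
5^64 ≡ 32^2 = 1024 ≡ 58 (mod 161)
5^128 ≡ 58^2 = 3364 ≡ 144 (mod 161)
160 = 128 + 32 in binary powers of 2.
So 5^160 ≡ 144 · 32 ≡ 100 (mod 161).
Since 100 ≠ 1, base 5 is a Fermat witness: 161 is composite.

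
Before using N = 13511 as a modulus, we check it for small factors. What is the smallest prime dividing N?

59

13511 is odd.
Digit sum 11, not divisible by 3.
Ends in 1: not divisible by 5.
7: 13511 = 7·1930 + 1
11: 13511 = 11·1228 + 3
13: 13511 = 13·1039 + 4
17: 13511 = 17·794 + 13
19: 13511 = 19·711 + 2
23: 13511 = 23·587 + 10
29: 13511 = 29·465 + 26
31: 13511 = 31·435 + 26
37: 13511 = 37·365 + 6
41: 13511 = 41·329 + 22
43: 13511 = 43·314 + 9
47: 13511 = 47·287 + 22
53: 13511 = 53·254 + 49
59: 13511 = 59·229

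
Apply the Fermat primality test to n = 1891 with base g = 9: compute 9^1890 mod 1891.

1

9^1 ≡ 9 (mod 1891)
9^2 ≡ 9^2 = 81 ≡ 81 (mod 1891)
9^4 ≡ 81^2 = 6561 ≡ 888 (mod 1891)
9^8 ≡ 888^2 = 788544 ≡ 1888 (mod 1891)
9^16 ≡ 1888^2 = 3564544 ≡ 9 (mod 1891)
9^32 ≡ 9^2 = 81 ≡ 81 (mod 1891)
9^64 ≡ 81^2 = 6561 ≡ 888 (mod 1891)
9^128 ≡ 888^2 = 788544 ≡ 1888 (mod 1891)
9^256 ≡ 1888^2 = 3564544 ≡ 9 (mod 1891)
9^512 ≡ 9^2 = 81 ≡ 81 (mod 1891)
9^1024 ≡ 81^2 = 6561 ≡ 888 (mod 1891)
1890 = 1024 + 512 + 256 + 64 + 32 + 2 in binary powers of 2.
So 9^1890 ≡ 888 · 81 · 9 · 888 · 81 · 81 ≡ 1 (mod 1891).
Since the result is 1, base 9 gives no evidence that 1891 is composite.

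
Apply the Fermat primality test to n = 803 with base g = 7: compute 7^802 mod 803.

654

7^1 ≡ 7 (mod 803)
7^2 ≡ 7^2 = 49 ≡ 49 (mod 803)
7^4 ≡ 49^2 = 2401 ≡ 795 (mod 803)
7^8 ≡ 795^2 = 632025 ≡ 64 (mod 803)
7^16 ≡ 64^2 = 4096 ≡ 81 (mod 803)
7^32 ≡ 81^2 = 6561 ≡ 137 (mod 803)
7^64 ≡ 137^2 = 18769 ≡ 300 (mod 803)
7^128 ≡ 300^2 = 90000 ≡ 64 (mod 803)
7^256 ≡ 64^2 = 4096 ≡ 81 (mod 803)
7^512 ≡ 81^2 = 6561 ≡ 137 (mod 803)
802 = 512 + 256 + 32 + 2 in binary powers of 2.
So 7^802 ≡ 137 · 81 · 137 · 49 ≡ 654 (mod 803).
Since 654 ≠ 1, base 7 is a Fermat witness: 803 is composite.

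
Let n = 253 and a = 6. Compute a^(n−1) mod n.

6^1 ≡ 6 (mod 253)
6^2 ≡ 6^2 = 36 ≡ 36 (mod 253)
6^4 ≡ 36^2 = 1296 ≡ 31 (mod 253)
6^8 ≡ 31^2 = 961 ≡ 202 (mod 253)
6^16 ≡ 202^2 = 40804 ≡ 71 (mod 253)
6^32 ≡ 71^2 = 5041 ≡ 234 (mod 253)
6^64 ≡ 234^2 = 54756 ≡ 108 (mod 253)
6^128 ≡ 108^2 = 11664 ≡ 26 (mod 253)
252 = 128 + 64 + 32 + 16 + 8 + 4 in binary powers of 2.
So 6^252 ≡ 26 · 108 · 234 · 71 · 202 · 31 ≡ 234 (mod 253).
Since 234 ≠ 1, base 6 is a Fermat witness: 253 is composite.

234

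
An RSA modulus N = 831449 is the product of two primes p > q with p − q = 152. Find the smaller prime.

Since p = q + 152, we have 831449 = q(q + 152), so q² + 152q − 831449 = 0.
Discriminant: 152² + 4·831449 = 23104 + 3325796 = 3348900; √3348900 = 1830.
q = (−152 + 1830)/2 = 839, and p = q + 152 = 991.
Check: 839 · 991 = 831449.

839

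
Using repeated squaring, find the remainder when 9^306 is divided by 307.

1

9^1 ≡ 9 (mod 307)
9^2 ≡ 9^2 = 81 ≡ 81 (mod 307)
9^4 ≡ 81^2 = 6561 ≡ 114 (mod 307)
9^8 ≡ 114^2 = 12996 ≡ 102 (mod 307)
9^16 ≡ 102^2 = 10404 ≡ 273 (mod 307)
9^32 ≡ 273^2 = 74529 ≡ 235 (mod 307)
9^64 ≡ 235^2 = 55225 ≡ 272 (mod 307)
9^128 ≡ 272^2 = 73984 ≡ 304 (mod 307)
9^256 ≡ 304^2 = 92416 ≡ 9 (mod 307)
306 = 256 + 32 + 16 + 2 in binary powers of 2.
So 9^306 ≡ 9 · 235 · 273 · 81 ≡ 1 (mod 307).
Since the result is 1, base 9 gives no evidence that 307 is composite.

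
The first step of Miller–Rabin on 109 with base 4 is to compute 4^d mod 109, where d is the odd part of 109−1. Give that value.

108

109 − 1 = 108 = 2^2 · 27, so d = 27.
4^1 ≡ 4 (mod 109)
4^2 ≡ 4^2 = 16 ≡ 16 (mod 109)
4^4 ≡ 16^2 = 256 ≡ 38 (mod 109)
4^8 ≡ 38^2 = 1444 ≡ 27 (mod 109)
4^16 ≡ 27^2 = 729 ≡ 75 (mod 109)
27 = 16 + 8 + 2 + 1 in binary powers of 2.
So 4^27 ≡ 75 · 27 · 16 · 4 ≡ 108 (mod 109).
Since 4^d ≡ 108 (mod 109), base 4 does not prove 109 composite.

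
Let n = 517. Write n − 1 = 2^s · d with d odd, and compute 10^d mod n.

517 − 1 = 516 = 2^2 · 129, so d = 129.
10^1 ≡ 10 (mod 517)
10^2 ≡ 10^2 = 100 ≡ 100 (mod 517)
10^4 ≡ 100^2 = 10000 ≡ 177 (mod 517)
10^8 ≡ 177^2 = 31329 ≡ 309 (mod 517)
10^16 ≡ 309^2 = 95481 ≡ 353 (mod 517)
10^32 ≡ 353^2 = 124609 ≡ 12 (mod 517)
10^64 ≡ 12^2 = 144 ≡ 144 (mod 517)
10^128 ≡ 144^2 = 20736 ≡ 56 (mod 517)
129 = 128 + 1 in binary powers of 2.
So 10^129 ≡ 56 · 10 ≡ 43 (mod 517).
Squaring chain: 43 → 298; never reaches −1, so base 10 is a Miller–Rabin witness that 517 is composite.

43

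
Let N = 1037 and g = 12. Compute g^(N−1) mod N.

378

12^1 ≡ 12 (mod 1037)
12^2 ≡ 12^2 = 144 ≡ 144 (mod 1037)
12^4 ≡ 144^2 = 20736 ≡ 1033 (mod 1037)
12^8 ≡ 1033^2 = 1067089 ≡ 16 (mod 1037)
12^16 ≡ 16^2 = 256 ≡ 256 (mod 1037)
12^32 ≡ 256^2 = 65536 ≡ 205 (mod 1037)
12^64 ≡ 205^2 = 42025 ≡ 545 (mod 1037)
12^128 ≡ 545^2 = 297025 ≡ 443 (mod 1037)
12^256 ≡ 443^2 = 196249 ≡ 256 (mod 1037)
12^512 ≡ 256^2 = 65536 ≡ 205 (mod 1037)
12^1024 ≡ 205^2 = 42025 ≡ 545 (mod 1037)
1036 = 1024 + 8 + 4 in binary powers of 2.
So 12^1036 ≡ 545 · 16 · 1033 ≡ 378 (mod 1037).
Since 378 ≠ 1, base 12 is a Fermat witness: 1037 is composite.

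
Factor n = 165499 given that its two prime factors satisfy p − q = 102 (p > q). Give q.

Since p = q + 102, we have 165499 = q(q + 102), so q² + 102q − 165499 = 0.
Discriminant: 102² + 4·165499 = 10404 + 661996 = 672400; √672400 = 820.
q = (−102 + 820)/2 = 359, and p = q + 102 = 461.
Check: 359 · 461 = 165499.

359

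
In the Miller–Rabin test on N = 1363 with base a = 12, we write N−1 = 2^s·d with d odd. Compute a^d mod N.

824

1363 − 1 = 1362 = 2^1 · 681, so d = 681.
12^1 ≡ 12 (mod 1363)
12^2 ≡ 12^2 = 144 ≡ 144 (mod 1363)
12^4 ≡ 144^2 = 20736 ≡ 291 (mod 1363)
12^8 ≡ 291^2 = 84681 ≡ 175 (mod 1363)
12^16 ≡ 175^2 = 30625 ≡ 639 (mod 1363)
12^32 ≡ 639^2 = 408321 ≡ 784 (mod 1363)
12^64 ≡ 784^2 = 614656 ≡ 1306 (mod 1363)
12^128 ≡ 1306^2 = 1705636 ≡ 523 (mod 1363)
12^256 ≡ 523^2 = 273529 ≡ 929 (mod 1363)
12^512 ≡ 929^2 = 863041 ≡ 262 (mod 1363)
681 = 512 + 128 + 32 + 8 + 1 in binary powers of 2.
So 12^681 ≡ 262 · 523 · 784 · 175 · 12 ≡ 824 (mod 1363).
Squaring chain: 824; never reaches −1, so base 12 is a Miller–Rabin witness that 1363 is composite.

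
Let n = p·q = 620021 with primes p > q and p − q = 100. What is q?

739

Since p = q + 100, we have 620021 = q(q + 100), so q² + 100q − 620021 = 0.
Discriminant: 100² + 4·620021 = 10000 + 2480084 = 2490084; √2490084 = 1578.
q = (−100 + 1578)/2 = 739, and p = q + 100 = 839.
Check: 739 · 839 = 620021.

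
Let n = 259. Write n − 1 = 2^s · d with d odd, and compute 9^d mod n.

211

259 − 1 = 258 = 2^1 · 129, so d = 129.
9^1 ≡ 9 (mod 259)
9^2 ≡ 9^2 = 81 ≡ 81 (mod 259)
9^4 ≡ 81^2 = 6561 ≡ 86 (mod 259)
9^8 ≡ 86^2 = 7396 ≡ 144 (mod 259)
9^16 ≡ 144^2 = 20736 ≡ 16 (mod 259)
9^32 ≡ 16^2 = 256 ≡ 256 (mod 259)
9^64 ≡ 256^2 = 65536 ≡ 9 (mod 259)
9^128 ≡ 9^2 = 81 ≡ 81 (mod 259)
129 = 128 + 1 in binary powers of 2.
So 9^129 ≡ 81 · 9 ≡ 211 (mod 259).
Squaring chain: 211; never reaches −1, so base 9 is a Miller–Rabin witness that 259 is composite.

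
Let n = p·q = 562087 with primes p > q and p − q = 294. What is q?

617

Since p = q + 294, we have 562087 = q(q + 294), so q² + 294q − 562087 = 0.
Discriminant: 294² + 4·562087 = 86436 + 2248348 = 2334784; √2334784 = 1528.
q = (−294 + 1528)/2 = 617, and p = q + 294 = 911.
Check: 617 · 911 = 562087.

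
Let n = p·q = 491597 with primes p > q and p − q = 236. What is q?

593

Since p = q + 236, we have 491597 = q(q + 236), so q² + 236q − 491597 = 0.
Discriminant: 236² + 4·491597 = 55696 + 1966388 = 2022084; √2022084 = 1422.
q = (−236 + 1422)/2 = 593, and p = q + 236 = 829.
Check: 593 · 829 = 491597.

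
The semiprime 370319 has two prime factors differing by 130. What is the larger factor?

677

Since p = q + 130, we have 370319 = q(q + 130), so q² + 130q − 370319 = 0.
Discriminant: 130² + 4·370319 = 16900 + 1481276 = 1498176; √1498176 = 1224.
q = (−130 + 1224)/2 = 547, and p = q + 130 = 677.
Check: 547 · 677 = 370319.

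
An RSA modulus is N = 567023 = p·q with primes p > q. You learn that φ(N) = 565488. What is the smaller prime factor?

φ(n) = (p−1)(q−1) = n − (p+q) + 1, so p + q = 567023 − 565488 + 1 = 1536.
p and q are the roots of t² − 1536t + 567023 = 0.
Discriminant: 1536² − 4·567023 = 2359296 − 2268092 = 91204; √91204 = 302.
q = (1536 − 302)/2 = 617, p = (1536 + 302)/2 = 919.
Check: 617 · 919 = 567023.

617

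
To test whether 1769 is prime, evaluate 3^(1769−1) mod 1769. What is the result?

3^1 ≡ 3 (mod 1769)
3^2 ≡ 3^2 = 9 ≡ 9 (mod 1769)
3^4 ≡ 9^2 = 81 ≡ 81 (mod 1769)
3^8 ≡ 81^2 = 6561 ≡ 1254 (mod 1769)
3^16 ≡ 1254^2 = 1572516 ≡ 1644 (mod 1769)
3^32 ≡ 1644^2 = 2702736 ≡ 1473 (mod 1769)
3^64 ≡ 1473^2 = 2169729 ≡ 935 (mod 1769)
3^128 ≡ 935^2 = 874225 ≡ 339 (mod 1769)
3^256 ≡ 339^2 = 114921 ≡ 1705 (mod 1769)
3^512 ≡ 1705^2 = 2907025 ≡ 558 (mod 1769)
3^1024 ≡ 558^2 = 311364 ≡ 20 (mod 1769)
1768 = 1024 + 512 + 128 + 64 + 32 + 8 in binary powers of 2.
So 3^1768 ≡ 20 · 558 · 339 · 935 · 1473 · 1254 ≡ 400 (mod 1769).
Since 400 ≠ 1, base 3 is a Fermat witness: 1769 is composite.

400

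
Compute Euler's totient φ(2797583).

Factor: 2797583 = 103 · 157 · 173.
φ(2797583) = (103−1) · (157−1) · (173−1) = 102 · 156 · 172 = 2736864.

2736864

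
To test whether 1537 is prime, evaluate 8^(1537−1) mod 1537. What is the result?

837

8^1 ≡ 8 (mod 1537)
8^2 ≡ 8^2 = 64 ≡ 64 (mod 1537)
8^4 ≡ 64^2 = 4096 ≡ 1022 (mod 1537)
8^8 ≡ 1022^2 = 1044484 ≡ 861 (mod 1537)
8^16 ≡ 861^2 = 741321 ≡ 487 (mod 1537)
8^32 ≡ 487^2 = 237169 ≡ 471 (mod 1537)
8^64 ≡ 471^2 = 221841 ≡ 513 (mod 1537)
8^128 ≡ 513^2 = 263169 ≡ 342 (mod 1537)
8^256 ≡ 342^2 = 116964 ≡ 152 (mod 1537)
8^512 ≡ 152^2 = 23104 ≡ 49 (mod 1537)
8^1024 ≡ 49^2 = 2401 ≡ 864 (mod 1537)
1536 = 1024 + 512 in binary powers of 2.
So 8^1536 ≡ 864 · 49 ≡ 837 (mod 1537).
Since 837 ≠ 1, base 8 is a Fermat witness: 1537 is composite.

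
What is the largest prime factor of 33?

11

33 = 3 · 11
11 is prime.
So 33 = 3 · 11; the largest prime factor is 11.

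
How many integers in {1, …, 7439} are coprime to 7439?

7224

Factor: 7439 = 43 · 173.
φ(7439) = (43−1) · (173−1) = 42 · 172 = 7224.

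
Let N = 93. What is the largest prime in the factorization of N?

31

93 = 3 · 31
31 is prime.
So 93 = 3 · 31; the largest prime factor is 31.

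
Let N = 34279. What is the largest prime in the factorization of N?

34279 = 7 · 4897
4897 = 59 · 83
83 is prime.
So 34279 = 7 · 59 · 83; the largest prime factor is 83.

83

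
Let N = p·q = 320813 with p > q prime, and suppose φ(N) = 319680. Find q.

φ(n) = (p−1)(q−1) = n − (p+q) + 1, so p + q = 320813 − 319680 + 1 = 1134.
p and q are the roots of t² − 1134t + 320813 = 0.
Discriminant: 1134² − 4·320813 = 1285956 − 1283252 = 2704; √2704 = 52.
q = (1134 − 52)/2 = 541, p = (1134 + 52)/2 = 593.
Check: 541 · 593 = 320813.

541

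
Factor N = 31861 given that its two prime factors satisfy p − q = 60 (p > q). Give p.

Since p = q + 60, we have 31861 = q(q + 60), so q² + 60q − 31861 = 0.
Discriminant: 60² + 4·31861 = 3600 + 127444 = 131044; √131044 = 362.
q = (−60 + 362)/2 = 151, and p = q + 60 = 211.
Check: 151 · 211 = 31861.

211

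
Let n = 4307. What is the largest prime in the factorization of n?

73

4307 = 59 · 73
73 is prime.
So 4307 = 59 · 73; the largest prime factor is 73.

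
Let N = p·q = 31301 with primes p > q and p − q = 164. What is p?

277

Since p = q + 164, we have 31301 = q(q + 164), so q² + 164q − 31301 = 0.
Discriminant: 164² + 4·31301 = 26896 + 125204 = 152100; √152100 = 390.
q = (−164 + 390)/2 = 113, and p = q + 164 = 277.
Check: 113 · 277 = 31301.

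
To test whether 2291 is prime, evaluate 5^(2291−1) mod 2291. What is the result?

5^1 ≡ 5 (mod 2291)
5^2 ≡ 5^2 = 25 ≡ 25 (mod 2291)
5^4 ≡ 25^2 = 625 ≡ 625 (mod 2291)
5^8 ≡ 625^2 = 390625 ≡ 1155 (mod 2291)
5^16 ≡ 1155^2 = 1334025 ≡ 663 (mod 2291)
5^32 ≡ 663^2 = 439569 ≡ 1988 (mod 2291)
5^64 ≡ 1988^2 = 3952144 ≡ 169 (mod 2291)
5^128 ≡ 169^2 = 28561 ≡ 1069 (mod 2291)
5^256 ≡ 1069^2 = 1142761 ≡ 1843 (mod 2291)
5^512 ≡ 1843^2 = 3396649 ≡ 1387 (mod 2291)
5^1024 ≡ 1387^2 = 1923769 ≡ 1620 (mod 2291)
5^2048 ≡ 1620^2 = 2624400 ≡ 1205 (mod 2291)
2290 = 2048 + 128 + 64 + 32 + 16 + 2 in binary powers of 2.
So 5^2290 ≡ 1205 · 1069 · 169 · 1988 · 663 · 25 ≡ 111 (mod 2291).
Since 111 ≠ 1, base 5 is a Fermat witness: 2291 is composite.

111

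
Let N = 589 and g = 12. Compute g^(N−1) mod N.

39

12^1 ≡ 12 (mod 589)
12^2 ≡ 12^2 = 144 ≡ 144 (mod 589)
12^4 ≡ 144^2 = 20736 ≡ 121 (mod 589)
12^8 ≡ 121^2 = 14641 ≡ 505 (mod 589)
12^16 ≡ 505^2 = 255025 ≡ 577 (mod 589)
12^32 ≡ 577^2 = 332929 ≡ 144 (mod 589)
12^64 ≡ 144^2 = 20736 ≡ 121 (mod 589)
12^128 ≡ 121^2 = 14641 ≡ 505 (mod 589)
12^256 ≡ 505^2 = 255025 ≡ 577 (mod 589)
12^512 ≡ 577^2 = 332929 ≡ 144 (mod 589)
588 = 512 + 64 + 8 + 4 in binary powers of 2.
So 12^588 ≡ 144 · 121 · 505 · 121 ≡ 39 (mod 589).
Since 39 ≠ 1, base 12 is a Fermat witness: 589 is composite.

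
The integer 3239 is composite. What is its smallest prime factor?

3239 is odd.
Digit sum 17, not divisible by 3.
Ends in 9: not divisible by 5.
7: 3239 = 7·462 + 5
11: 3239 = 11·294 + 5
13: 3239 = 13·249 + 2
17: 3239 = 17·190 + 9
19: 3239 = 19·170 + 9
23: 3239 = 23·140 + 19
29: 3239 = 29·111 + 20
31: 3239 = 31·104 + 15
37: 3239 = 37·87 + 20
41: 3239 = 41·79

41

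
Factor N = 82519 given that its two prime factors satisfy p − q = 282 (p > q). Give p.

Since p = q + 282, we have 82519 = q(q + 282), so q² + 282q − 82519 = 0.
Discriminant: 282² + 4·82519 = 79524 + 330076 = 409600; √409600 = 640.
q = (−282 + 640)/2 = 179, and p = q + 282 = 461.
Check: 179 · 461 = 82519.

461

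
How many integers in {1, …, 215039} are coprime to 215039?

192640

Factor: 215039 = 11 · 113 · 173.
φ(215039) = (11−1) · (113−1) · (173−1) = 10 · 112 · 172 = 192640.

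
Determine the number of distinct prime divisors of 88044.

5

88044 = 2^2 · 22011
22011 = 3 · 7337
7337 = 11 · 667
667 = 23 · 29
88044 = 2^2 · 3 · 11 · 23 · 29, which has 5 distinct prime factors.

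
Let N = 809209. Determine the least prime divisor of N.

809209 is odd.
Digit sum 28, not divisible by 3.
Ends in 9: not divisible by 5.
7: 809209 = 7·115601 + 2
11: 809209 = 11·73564 + 5
13: 809209 = 13·62246 + 11
17: 809209 = 17·47600 + 9
19: 809209 = 19·42589 + 18
23: 809209 = 23·35183

23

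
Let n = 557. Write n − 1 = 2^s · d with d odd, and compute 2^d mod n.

557 − 1 = 556 = 2^2 · 139, so d = 139.
2^1 ≡ 2 (mod 557)
2^2 ≡ 2^2 = 4 ≡ 4 (mod 557)
2^4 ≡ 4^2 = 16 ≡ 16 (mod 557)
2^8 ≡ 16^2 = 256 ≡ 256 (mod 557)
2^16 ≡ 256^2 = 65536 ≡ 367 (mod 557)
2^32 ≡ 367^2 = 134689 ≡ 452 (mod 557)
2^64 ≡ 452^2 = 204304 ≡ 442 (mod 557)
2^128 ≡ 442^2 = 195364 ≡ 414 (mod 557)
139 = 128 + 8 + 2 + 1 in binary powers of 2.
So 2^139 ≡ 414 · 256 · 4 · 2 ≡ 118 (mod 557).
Squaring chain: 118 → 556; reaches −1, so base 2 does not prove 557 composite.

118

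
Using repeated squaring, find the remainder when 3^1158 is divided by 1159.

1071

3^1 ≡ 3 (mod 1159)
3^2 ≡ 3^2 = 9 ≡ 9 (mod 1159)
3^4 ≡ 9^2 = 81 ≡ 81 (mod 1159)
3^8 ≡ 81^2 = 6561 ≡ 766 (mod 1159)
3^16 ≡ 766^2 = 586756 ≡ 302 (mod 1159)
3^32 ≡ 302^2 = 91204 ≡ 802 (mod 1159)
3^64 ≡ 802^2 = 643204 ≡ 1118 (mod 1159)
3^128 ≡ 1118^2 = 1249924 ≡ 522 (mod 1159)
3^256 ≡ 522^2 = 272484 ≡ 119 (mod 1159)
3^512 ≡ 119^2 = 14161 ≡ 253 (mod 1159)
3^1024 ≡ 253^2 = 64009 ≡ 264 (mod 1159)
1158 = 1024 + 128 + 4 + 2 in binary powers of 2.
So 3^1158 ≡ 264 · 522 · 81 · 9 ≡ 1071 (mod 1159).
Since 1071 ≠ 1, base 3 is a Fermat witness: 1159 is composite.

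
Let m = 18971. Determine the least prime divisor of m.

61

18971 is odd.
Digit sum 26, not divisible by 3.
Ends in 1: not divisible by 5.
7: 18971 = 7·2710 + 1
11: 18971 = 11·1724 + 7
13: 18971 = 13·1459 + 4
17: 18971 = 17·1115 + 16
19: 18971 = 19·998 + 9
23: 18971 = 23·824 + 19
29: 18971 = 29·654 + 5
31: 18971 = 31·611 + 30
37: 18971 = 37·512 + 27
41: 18971 = 41·462 + 29
43: 18971 = 43·441 + 8
47: 18971 = 47·403 + 30
53: 18971 = 53·357 + 50
59: 18971 = 59·321 + 32
61: 18971 = 61·311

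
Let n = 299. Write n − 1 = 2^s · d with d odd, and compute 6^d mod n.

288

299 − 1 = 298 = 2^1 · 149, so d = 149.
6^1 ≡ 6 (mod 299)
6^2 ≡ 6^2 = 36 ≡ 36 (mod 299)
6^4 ≡ 36^2 = 1296 ≡ 100 (mod 299)
6^8 ≡ 100^2 = 10000 ≡ 133 (mod 299)
6^16 ≡ 133^2 = 17689 ≡ 48 (mod 299)
6^32 ≡ 48^2 = 2304 ≡ 211 (mod 299)
6^64 ≡ 211^2 = 44521 ≡ 269 (mod 299)
6^128 ≡ 269^2 = 72361 ≡ 3 (mod 299)
149 = 128 + 16 + 4 + 1 in binary powers of 2.
So 6^149 ≡ 3 · 48 · 100 · 6 ≡ 288 (mod 299).
Squaring chain: 288; never reaches −1, so base 6 is a Miller–Rabin witness that 299 is composite.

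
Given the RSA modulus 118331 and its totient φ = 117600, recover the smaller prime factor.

φ(n) = (p−1)(q−1) = n − (p+q) + 1, so p + q = 118331 − 117600 + 1 = 732.
p and q are the roots of t² − 732t + 118331 = 0.
Discriminant: 732² − 4·118331 = 535824 − 473324 = 62500; √62500 = 250.
q = (732 − 250)/2 = 241, p = (732 + 250)/2 = 491.
Check: 241 · 491 = 118331.

241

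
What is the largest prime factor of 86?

86 = 2 · 43
43 is prime.
So 86 = 2 · 43; the largest prime factor is 43.

43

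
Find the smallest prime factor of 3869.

53

3869 is odd.
Digit sum 26, not divisible by 3.
Ends in 9: not divisible by 5.
7: 3869 = 7·552 + 5
11: 3869 = 11·351 + 8
13: 3869 = 13·297 + 8
17: 3869 = 17·227 + 10
19: 3869 = 19·203 + 12
23: 3869 = 23·168 + 5
29: 3869 = 29·133 + 12
31: 3869 = 31·124 + 25
37: 3869 = 37·104 + 21
41: 3869 = 41·94 + 15
43: 3869 = 43·89 + 42
47: 3869 = 47·82 + 15
53: 3869 = 53·73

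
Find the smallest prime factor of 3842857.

3842857 is odd.
Digit sum 37, not divisible by 3.
Ends in 7: not divisible by 5.
7: 3842857 = 7·548979 + 4
11: 3842857 = 11·349350 + 7
13: 3842857 = 13·295604 + 5
17: 3842857 = 17·226050 + 7
19: 3842857 = 19·202255 + 12
23: 3842857 = 23·167080 + 17
29: 3842857 = 29·132512 + 9
31: 3842857 = 31·123963 + 4
37: 3842857 = 37·103861

37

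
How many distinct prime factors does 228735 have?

228735 = 3^2 · 25415
25415 = 5 · 5083
5083 = 13 · 391
391 = 17 · 23
228735 = 3^2 · 5 · 13 · 17 · 23, which has 5 distinct prime factors.

5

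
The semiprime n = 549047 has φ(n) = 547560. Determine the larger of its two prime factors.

811

φ(n) = (p−1)(q−1) = n − (p+q) + 1, so p + q = 549047 − 547560 + 1 = 1488.
p and q are the roots of t² − 1488t + 549047 = 0.
Discriminant: 1488² − 4·549047 = 2214144 − 2196188 = 17956; √17956 = 134.
q = (1488 − 134)/2 = 677, p = (1488 + 134)/2 = 811.
Check: 677 · 811 = 549047.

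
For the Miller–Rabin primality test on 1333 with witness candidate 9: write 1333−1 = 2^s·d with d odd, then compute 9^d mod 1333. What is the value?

1225

1333 − 1 = 1332 = 2^2 · 333, so d = 333.
9^1 ≡ 9 (mod 1333)
9^2 ≡ 9^2 = 81 ≡ 81 (mod 1333)
9^4 ≡ 81^2 = 6561 ≡ 1229 (mod 1333)
9^8 ≡ 1229^2 = 1510441 ≡ 152 (mod 1333)
9^16 ≡ 152^2 = 23104 ≡ 443 (mod 1333)
9^32 ≡ 443^2 = 196249 ≡ 298 (mod 1333)
9^64 ≡ 298^2 = 88804 ≡ 826 (mod 1333)
9^128 ≡ 826^2 = 682276 ≡ 1113 (mod 1333)
9^256 ≡ 1113^2 = 1238769 ≡ 412 (mod 1333)
333 = 256 + 64 + 8 + 4 + 1 in binary powers of 2.
So 9^333 ≡ 412 · 826 · 152 · 1229 · 9 ≡ 1225 (mod 1333).
Squaring chain: 1225 → 1000; never reaches −1, so base 9 is a Miller–Rabin witness that 1333 is composite.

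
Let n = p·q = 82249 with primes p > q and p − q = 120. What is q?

Since p = q + 120, we have 82249 = q(q + 120), so q² + 120q − 82249 = 0.
Discriminant: 120² + 4·82249 = 14400 + 328996 = 343396; √343396 = 586.
q = (−120 + 586)/2 = 233, and p = q + 120 = 353.
Check: 233 · 353 = 82249.

233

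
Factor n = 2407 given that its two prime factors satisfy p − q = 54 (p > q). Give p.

83

Since p = q + 54, we have 2407 = q(q + 54), so q² + 54q − 2407 = 0.
Discriminant: 54² + 4·2407 = 2916 + 9628 = 12544; √12544 = 112.
q = (−54 + 112)/2 = 29, and p = q + 54 = 83.
Check: 29 · 83 = 2407.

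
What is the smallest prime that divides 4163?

4163 is odd.
Digit sum 14, not divisible by 3.
Ends in 3: not divisible by 5.
7: 4163 = 7·594 + 5
11: 4163 = 11·378 + 5
13: 4163 = 13·320 + 3
17: 4163 = 17·244 + 15
19: 4163 = 19·219 + 2
23: 4163 = 23·181

23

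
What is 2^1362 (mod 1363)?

361

2^1 ≡ 2 (mod 1363)
2^2 ≡ 2^2 = 4 ≡ 4 (mod 1363)
2^4 ≡ 4^2 = 16 ≡ 16 (mod 1363)
2^8 ≡ 16^2 = 256 ≡ 256 (mod 1363)
2^16 ≡ 256^2 = 65536 ≡ 112 (mod 1363)
2^32 ≡ 112^2 = 12544 ≡ 277 (mod 1363)
2^64 ≡ 277^2 = 76729 ≡ 401 (mod 1363)
2^128 ≡ 401^2 = 160801 ≡ 1330 (mod 1363)
2^256 ≡ 1330^2 = 1768900 ≡ 1089 (mod 1363)
2^512 ≡ 1089^2 = 1185921 ≡ 111 (mod 1363)
2^1024 ≡ 111^2 = 12321 ≡ 54 (mod 1363)
1362 = 1024 + 256 + 64 + 16 + 2 in binary powers of 2.
So 2^1362 ≡ 54 · 1089 · 401 · 112 · 4 ≡ 361 (mod 1363).
Since 361 ≠ 1, base 2 is a Fermat witness: 1363 is composite.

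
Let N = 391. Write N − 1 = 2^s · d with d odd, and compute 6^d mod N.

391 − 1 = 390 = 2^1 · 195, so d = 195.
6^1 ≡ 6 (mod 391)
6^2 ≡ 6^2 = 36 ≡ 36 (mod 391)
6^4 ≡ 36^2 = 1296 ≡ 123 (mod 391)
6^8 ≡ 123^2 = 15129 ≡ 271 (mod 391)
6^16 ≡ 271^2 = 73441 ≡ 324 (mod 391)
6^32 ≡ 324^2 = 104976 ≡ 188 (mod 391)
6^64 ≡ 188^2 = 35344 ≡ 154 (mod 391)
6^128 ≡ 154^2 = 23716 ≡ 256 (mod 391)
195 = 128 + 64 + 2 + 1 in binary powers of 2.
So 6^195 ≡ 256 · 154 · 36 · 6 ≡ 386 (mod 391).
Squaring chain: 386; never reaches −1, so base 6 is a Miller–Rabin witness that 391 is composite.

386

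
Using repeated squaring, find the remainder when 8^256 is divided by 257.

1

8^1 ≡ 8 (mod 257)
8^2 ≡ 8^2 = 64 ≡ 64 (mod 257)
8^4 ≡ 64^2 = 4096 ≡ 241 (mod 257)
8^8 ≡ 241^2 = 58081 ≡ 256 (mod 257)
8^16 ≡ 256^2 = 65536 ≡ 1 (mod 257)
8^32 ≡ 1^2 = 1 ≡ 1 (mod 257)
8^64 ≡ 1^2 = 1 ≡ 1 (mod 257)
8^128 ≡ 1^2 = 1 ≡ 1 (mod 257)
8^256 ≡ 1^2 = 1 ≡ 1 (mod 257)
256 = 256 in binary powers of 2.
So 8^256 ≡ 1 ≡ 1 (mod 257).
Since the result is 1, base 8 gives no evidence that 257 is composite.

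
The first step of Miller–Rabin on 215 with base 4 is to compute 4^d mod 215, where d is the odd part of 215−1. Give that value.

59

215 − 1 = 214 = 2^1 · 107, so d = 107.
4^1 ≡ 4 (mod 215)
4^2 ≡ 4^2 = 16 ≡ 16 (mod 215)
4^4 ≡ 16^2 = 256 ≡ 41 (mod 215)
4^8 ≡ 41^2 = 1681 ≡ 176 (mod 215)
4^16 ≡ 176^2 = 30976 ≡ 16 (mod 215)
4^32 ≡ 16^2 = 256 ≡ 41 (mod 215)
4^64 ≡ 41^2 = 1681 ≡ 176 (mod 215)
107 = 64 + 32 + 8 + 2 + 1 in binary powers of 2.
So 4^107 ≡ 176 · 41 · 176 · 16 · 4 ≡ 59 (mod 215).
Squaring chain: 59; never reaches −1, so base 4 is a Miller–Rabin witness that 215 is composite.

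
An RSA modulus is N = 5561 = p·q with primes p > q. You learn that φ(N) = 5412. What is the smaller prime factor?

φ(n) = (p−1)(q−1) = n − (p+q) + 1, so p + q = 5561 − 5412 + 1 = 150.
p and q are the roots of t² − 150t + 5561 = 0.
Discriminant: 150² − 4·5561 = 22500 − 22244 = 256; √256 = 16.
q = (150 − 16)/2 = 67, p = (150 + 16)/2 = 83.
Check: 67 · 83 = 5561.

67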